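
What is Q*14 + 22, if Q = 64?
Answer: 918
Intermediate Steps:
Q*14 + 22 = 64*14 + 22 = 896 + 22 = 918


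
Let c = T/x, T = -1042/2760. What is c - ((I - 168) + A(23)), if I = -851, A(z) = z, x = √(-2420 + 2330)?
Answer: 996 + 521*I*√10/41400 ≈ 996.0 + 0.039796*I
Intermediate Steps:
x = 3*I*√10 (x = √(-90) = 3*I*√10 ≈ 9.4868*I)
T = -521/1380 (T = -1042*1/2760 = -521/1380 ≈ -0.37754)
c = 521*I*√10/41400 (c = -521*(-I*√10/30)/1380 = -(-521)*I*√10/41400 = 521*I*√10/41400 ≈ 0.039796*I)
c - ((I - 168) + A(23)) = 521*I*√10/41400 - ((-851 - 168) + 23) = 521*I*√10/41400 - (-1019 + 23) = 521*I*√10/41400 - 1*(-996) = 521*I*√10/41400 + 996 = 996 + 521*I*√10/41400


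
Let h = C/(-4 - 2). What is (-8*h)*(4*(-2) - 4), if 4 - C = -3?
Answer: -112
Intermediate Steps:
C = 7 (C = 4 - 1*(-3) = 4 + 3 = 7)
h = -7/6 (h = 7/(-4 - 2) = 7/(-6) = -⅙*7 = -7/6 ≈ -1.1667)
(-8*h)*(4*(-2) - 4) = (-8*(-7/6))*(4*(-2) - 4) = 28*(-8 - 4)/3 = (28/3)*(-12) = -112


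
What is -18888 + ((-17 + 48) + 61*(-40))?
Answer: -21297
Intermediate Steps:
-18888 + ((-17 + 48) + 61*(-40)) = -18888 + (31 - 2440) = -18888 - 2409 = -21297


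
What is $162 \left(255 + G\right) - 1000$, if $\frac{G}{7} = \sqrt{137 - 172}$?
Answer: $40310 + 1134 i \sqrt{35} \approx 40310.0 + 6708.8 i$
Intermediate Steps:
$G = 7 i \sqrt{35}$ ($G = 7 \sqrt{137 - 172} = 7 \sqrt{-35} = 7 i \sqrt{35} \approx 41.413 i$)
$162 \left(255 + G\right) - 1000 = 162 \left(255 + 7 i \sqrt{35}\right) - 1000 = \left(41310 + 1134 i \sqrt{35}\right) - 1000 = 40310 + 1134 i \sqrt{35}$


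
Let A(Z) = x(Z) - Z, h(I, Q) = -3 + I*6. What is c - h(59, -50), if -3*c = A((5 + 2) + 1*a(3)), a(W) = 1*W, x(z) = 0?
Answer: -1043/3 ≈ -347.67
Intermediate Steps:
a(W) = W
h(I, Q) = -3 + 6*I
A(Z) = -Z (A(Z) = 0 - Z = -Z)
c = 10/3 (c = -(-1)*((5 + 2) + 1*3)/3 = -(-1)*(7 + 3)/3 = -(-1)*10/3 = -⅓*(-10) = 10/3 ≈ 3.3333)
c - h(59, -50) = 10/3 - (-3 + 6*59) = 10/3 - (-3 + 354) = 10/3 - 1*351 = 10/3 - 351 = -1043/3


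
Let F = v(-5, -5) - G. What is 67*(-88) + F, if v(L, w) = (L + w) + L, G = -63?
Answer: -5848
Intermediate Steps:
v(L, w) = w + 2*L
F = 48 (F = (-5 + 2*(-5)) - 1*(-63) = (-5 - 10) + 63 = -15 + 63 = 48)
67*(-88) + F = 67*(-88) + 48 = -5896 + 48 = -5848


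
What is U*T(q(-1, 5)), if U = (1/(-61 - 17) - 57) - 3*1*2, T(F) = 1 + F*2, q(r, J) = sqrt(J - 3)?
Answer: -4915/78 - 4915*sqrt(2)/39 ≈ -241.24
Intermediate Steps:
q(r, J) = sqrt(-3 + J)
T(F) = 1 + 2*F
U = -4915/78 (U = (1/(-78) - 57) - 3*2 = (-1/78 - 57) - 6 = -4447/78 - 6 = -4915/78 ≈ -63.013)
U*T(q(-1, 5)) = -4915*(1 + 2*sqrt(-3 + 5))/78 = -4915*(1 + 2*sqrt(2))/78 = -4915/78 - 4915*sqrt(2)/39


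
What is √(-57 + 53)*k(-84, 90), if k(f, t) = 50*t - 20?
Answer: 8960*I ≈ 8960.0*I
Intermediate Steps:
k(f, t) = -20 + 50*t
√(-57 + 53)*k(-84, 90) = √(-57 + 53)*(-20 + 50*90) = √(-4)*(-20 + 4500) = (2*I)*4480 = 8960*I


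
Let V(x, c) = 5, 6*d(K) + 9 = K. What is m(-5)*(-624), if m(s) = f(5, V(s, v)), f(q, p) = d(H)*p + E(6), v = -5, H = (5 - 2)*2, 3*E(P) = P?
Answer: 312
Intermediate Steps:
E(P) = P/3
H = 6 (H = 3*2 = 6)
d(K) = -3/2 + K/6
f(q, p) = 2 - p/2 (f(q, p) = (-3/2 + (⅙)*6)*p + (⅓)*6 = (-3/2 + 1)*p + 2 = -p/2 + 2 = 2 - p/2)
m(s) = -½ (m(s) = 2 - ½*5 = 2 - 5/2 = -½)
m(-5)*(-624) = -½*(-624) = 312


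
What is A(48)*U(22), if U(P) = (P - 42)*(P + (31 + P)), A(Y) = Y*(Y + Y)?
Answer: -6912000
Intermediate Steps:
A(Y) = 2*Y² (A(Y) = Y*(2*Y) = 2*Y²)
U(P) = (-42 + P)*(31 + 2*P)
A(48)*U(22) = (2*48²)*(-1302 - 53*22 + 2*22²) = (2*2304)*(-1302 - 1166 + 2*484) = 4608*(-1302 - 1166 + 968) = 4608*(-1500) = -6912000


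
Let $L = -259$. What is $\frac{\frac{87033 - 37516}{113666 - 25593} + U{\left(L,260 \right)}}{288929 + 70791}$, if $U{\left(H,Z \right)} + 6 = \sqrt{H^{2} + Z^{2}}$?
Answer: $- \frac{478921}{31681619560} + \frac{\sqrt{134681}}{359720} \approx 0.0010051$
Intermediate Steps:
$U{\left(H,Z \right)} = -6 + \sqrt{H^{2} + Z^{2}}$
$\frac{\frac{87033 - 37516}{113666 - 25593} + U{\left(L,260 \right)}}{288929 + 70791} = \frac{\frac{87033 - 37516}{113666 - 25593} - \left(6 - \sqrt{\left(-259\right)^{2} + 260^{2}}\right)}{288929 + 70791} = \frac{\frac{49517}{88073} - \left(6 - \sqrt{67081 + 67600}\right)}{359720} = \left(49517 \cdot \frac{1}{88073} - \left(6 - \sqrt{134681}\right)\right) \frac{1}{359720} = \left(\frac{49517}{88073} - \left(6 - \sqrt{134681}\right)\right) \frac{1}{359720} = \left(- \frac{478921}{88073} + \sqrt{134681}\right) \frac{1}{359720} = - \frac{478921}{31681619560} + \frac{\sqrt{134681}}{359720}$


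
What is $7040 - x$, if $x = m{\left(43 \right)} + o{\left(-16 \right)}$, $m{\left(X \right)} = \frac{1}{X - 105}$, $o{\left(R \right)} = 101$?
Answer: $\frac{430219}{62} \approx 6939.0$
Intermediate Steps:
$m{\left(X \right)} = \frac{1}{-105 + X}$
$x = \frac{6261}{62}$ ($x = \frac{1}{-105 + 43} + 101 = \frac{1}{-62} + 101 = - \frac{1}{62} + 101 = \frac{6261}{62} \approx 100.98$)
$7040 - x = 7040 - \frac{6261}{62} = \frac{430219}{62}$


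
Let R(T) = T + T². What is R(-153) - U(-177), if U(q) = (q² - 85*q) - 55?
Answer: -23063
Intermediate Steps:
U(q) = -55 + q² - 85*q
R(-153) - U(-177) = -153*(1 - 153) - (-55 + (-177)² - 85*(-177)) = -153*(-152) - (-55 + 31329 + 15045) = 23256 - 1*46319 = 23256 - 46319 = -23063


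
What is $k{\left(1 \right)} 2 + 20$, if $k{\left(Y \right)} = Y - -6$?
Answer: $34$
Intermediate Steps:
$k{\left(Y \right)} = 6 + Y$ ($k{\left(Y \right)} = Y + 6 = 6 + Y$)
$k{\left(1 \right)} 2 + 20 = \left(6 + 1\right) 2 + 20 = 7 \cdot 2 + 20 = 14 + 20 = 34$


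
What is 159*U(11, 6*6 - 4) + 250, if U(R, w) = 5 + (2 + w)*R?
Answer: 60511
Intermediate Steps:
U(R, w) = 5 + R*(2 + w)
159*U(11, 6*6 - 4) + 250 = 159*(5 + 2*11 + 11*(6*6 - 4)) + 250 = 159*(5 + 22 + 11*(36 - 4)) + 250 = 159*(5 + 22 + 11*32) + 250 = 159*(5 + 22 + 352) + 250 = 159*379 + 250 = 60261 + 250 = 60511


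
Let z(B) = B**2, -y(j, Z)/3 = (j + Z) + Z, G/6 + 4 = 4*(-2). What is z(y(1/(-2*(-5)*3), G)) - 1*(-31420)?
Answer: 21795761/100 ≈ 2.1796e+5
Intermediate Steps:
G = -72 (G = -24 + 6*(4*(-2)) = -24 + 6*(-8) = -24 - 48 = -72)
y(j, Z) = -6*Z - 3*j (y(j, Z) = -3*((j + Z) + Z) = -3*((Z + j) + Z) = -3*(j + 2*Z) = -6*Z - 3*j)
z(y(1/(-2*(-5)*3), G)) - 1*(-31420) = (-6*(-72) - 3/(-2*(-5)*3))**2 - 1*(-31420) = (432 - 3/(10*3))**2 + 31420 = (432 - 3/30)**2 + 31420 = (432 - 3*1/30)**2 + 31420 = (432 - 1/10)**2 + 31420 = (4319/10)**2 + 31420 = 18653761/100 + 31420 = 21795761/100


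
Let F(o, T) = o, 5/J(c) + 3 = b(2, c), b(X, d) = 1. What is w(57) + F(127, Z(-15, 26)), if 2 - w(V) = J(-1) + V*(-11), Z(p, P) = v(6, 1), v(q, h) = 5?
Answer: 1517/2 ≈ 758.50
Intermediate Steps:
J(c) = -5/2 (J(c) = 5/(-3 + 1) = 5/(-2) = 5*(-½) = -5/2)
Z(p, P) = 5
w(V) = 9/2 + 11*V (w(V) = 2 - (-5/2 + V*(-11)) = 2 - (-5/2 - 11*V) = 2 + (5/2 + 11*V) = 9/2 + 11*V)
w(57) + F(127, Z(-15, 26)) = (9/2 + 11*57) + 127 = (9/2 + 627) + 127 = 1263/2 + 127 = 1517/2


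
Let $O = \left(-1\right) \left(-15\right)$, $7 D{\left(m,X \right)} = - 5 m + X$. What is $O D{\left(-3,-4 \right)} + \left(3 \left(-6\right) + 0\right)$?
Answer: $\frac{39}{7} \approx 5.5714$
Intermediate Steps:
$D{\left(m,X \right)} = - \frac{5 m}{7} + \frac{X}{7}$ ($D{\left(m,X \right)} = \frac{- 5 m + X}{7} = \frac{X - 5 m}{7} = - \frac{5 m}{7} + \frac{X}{7}$)
$O = 15$
$O D{\left(-3,-4 \right)} + \left(3 \left(-6\right) + 0\right) = 15 \left(\left(- \frac{5}{7}\right) \left(-3\right) + \frac{1}{7} \left(-4\right)\right) + \left(3 \left(-6\right) + 0\right) = 15 \left(\frac{15}{7} - \frac{4}{7}\right) + \left(-18 + 0\right) = 15 \cdot \frac{11}{7} - 18 = \frac{165}{7} - 18 = \frac{39}{7}$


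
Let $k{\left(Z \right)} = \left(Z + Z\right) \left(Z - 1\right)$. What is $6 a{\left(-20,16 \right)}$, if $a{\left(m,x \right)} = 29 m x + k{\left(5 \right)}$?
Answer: $-55440$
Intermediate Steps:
$k{\left(Z \right)} = 2 Z \left(-1 + Z\right)$
$a{\left(m,x \right)} = 40 + 29 m x$ ($a{\left(m,x \right)} = 29 m x + 2 \cdot 5 \left(-1 + 5\right) = 29 m x + 2 \cdot 5 \cdot 4 = 29 m x + 40 = 40 + 29 m x$)
$6 a{\left(-20,16 \right)} = 6 \left(40 + 29 \left(-20\right) 16\right) = 6 \left(40 - 9280\right) = 6 \left(-9240\right) = -55440$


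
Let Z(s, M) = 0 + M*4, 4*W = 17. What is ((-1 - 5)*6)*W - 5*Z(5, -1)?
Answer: -133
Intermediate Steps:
W = 17/4 (W = (¼)*17 = 17/4 ≈ 4.2500)
Z(s, M) = 4*M (Z(s, M) = 0 + 4*M = 4*M)
((-1 - 5)*6)*W - 5*Z(5, -1) = ((-1 - 5)*6)*(17/4) - 20*(-1) = -6*6*(17/4) - 5*(-4) = -36*17/4 + 20 = -153 + 20 = -133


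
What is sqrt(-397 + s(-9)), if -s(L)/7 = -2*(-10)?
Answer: I*sqrt(537) ≈ 23.173*I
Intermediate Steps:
s(L) = -140 (s(L) = -(-14)*(-10) = -7*20 = -140)
sqrt(-397 + s(-9)) = sqrt(-397 - 140) = sqrt(-537) = I*sqrt(537)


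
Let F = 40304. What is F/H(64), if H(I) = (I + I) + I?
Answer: 2519/12 ≈ 209.92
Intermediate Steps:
H(I) = 3*I (H(I) = 2*I + I = 3*I)
F/H(64) = 40304/((3*64)) = 40304/192 = 40304*(1/192) = 2519/12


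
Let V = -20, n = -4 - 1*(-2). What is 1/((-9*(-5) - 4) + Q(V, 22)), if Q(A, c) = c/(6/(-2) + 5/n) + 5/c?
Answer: 22/819 ≈ 0.026862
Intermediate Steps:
n = -2 (n = -4 + 2 = -2)
Q(A, c) = 5/c - 2*c/11 (Q(A, c) = c/(6/(-2) + 5/(-2)) + 5/c = c/(6*(-½) + 5*(-½)) + 5/c = c/(-3 - 5/2) + 5/c = c/(-11/2) + 5/c = c*(-2/11) + 5/c = -2*c/11 + 5/c = 5/c - 2*c/11)
1/((-9*(-5) - 4) + Q(V, 22)) = 1/((-9*(-5) - 4) + (5/22 - 2/11*22)) = 1/((45 - 4) + (5*(1/22) - 4)) = 1/(41 + (5/22 - 4)) = 1/(41 - 83/22) = 1/(819/22) = 22/819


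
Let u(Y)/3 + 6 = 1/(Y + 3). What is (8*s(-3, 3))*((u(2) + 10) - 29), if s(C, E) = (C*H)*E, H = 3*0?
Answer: 0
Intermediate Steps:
H = 0
u(Y) = -18 + 3/(3 + Y) (u(Y) = -18 + 3/(Y + 3) = -18 + 3/(3 + Y))
s(C, E) = 0 (s(C, E) = (C*0)*E = 0*E = 0)
(8*s(-3, 3))*((u(2) + 10) - 29) = (8*0)*((3*(-17 - 6*2)/(3 + 2) + 10) - 29) = 0*((3*(-17 - 12)/5 + 10) - 29) = 0*((3*(1/5)*(-29) + 10) - 29) = 0*((-87/5 + 10) - 29) = 0*(-37/5 - 29) = 0*(-182/5) = 0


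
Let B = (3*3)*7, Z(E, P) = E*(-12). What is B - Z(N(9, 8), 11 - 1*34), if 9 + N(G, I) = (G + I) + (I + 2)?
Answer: 279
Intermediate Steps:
N(G, I) = -7 + G + 2*I (N(G, I) = -9 + ((G + I) + (I + 2)) = -9 + ((G + I) + (2 + I)) = -9 + (2 + G + 2*I) = -7 + G + 2*I)
Z(E, P) = -12*E
B = 63 (B = 9*7 = 63)
B - Z(N(9, 8), 11 - 1*34) = 63 - (-12)*(-7 + 9 + 2*8) = 63 - (-12)*(-7 + 9 + 16) = 63 - (-12)*18 = 63 - 1*(-216) = 63 + 216 = 279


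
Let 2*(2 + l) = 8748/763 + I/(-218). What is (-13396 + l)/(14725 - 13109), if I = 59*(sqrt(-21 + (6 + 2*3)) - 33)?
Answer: -40859571/4932032 - 177*I/704576 ≈ -8.2845 - 0.00025121*I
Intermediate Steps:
I = -1947 + 177*I (I = 59*(sqrt(-21 + (6 + 6)) - 33) = 59*(sqrt(-21 + 12) - 33) = 59*(sqrt(-9) - 33) = 59*(3*I - 33) = 59*(-33 + 3*I) = -1947 + 177*I ≈ -1947.0 + 177.0*I)
l = 25021/3052 - 177*I/436 (l = -2 + (8748/763 + (-1947 + 177*I)/(-218))/2 = -2 + (8748*(1/763) + (-1947 + 177*I)*(-1/218))/2 = -2 + (8748/763 + (1947/218 - 177*I/218))/2 = -2 + (31125/1526 - 177*I/218)/2 = -2 + (31125/3052 - 177*I/436) = 25021/3052 - 177*I/436 ≈ 8.1982 - 0.40596*I)
(-13396 + l)/(14725 - 13109) = (-13396 + (25021/3052 - 177*I/436))/(14725 - 13109) = (-40859571/3052 - 177*I/436)/1616 = (-40859571/3052 - 177*I/436)*(1/1616) = -40859571/4932032 - 177*I/704576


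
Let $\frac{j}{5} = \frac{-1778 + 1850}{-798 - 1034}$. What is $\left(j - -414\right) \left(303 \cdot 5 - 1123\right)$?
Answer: $\frac{37146312}{229} \approx 1.6221 \cdot 10^{5}$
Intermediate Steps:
$j = - \frac{45}{229}$ ($j = 5 \frac{-1778 + 1850}{-798 - 1034} = 5 \frac{72}{-1832} = 5 \cdot 72 \left(- \frac{1}{1832}\right) = 5 \left(- \frac{9}{229}\right) = - \frac{45}{229} \approx -0.19651$)
$\left(j - -414\right) \left(303 \cdot 5 - 1123\right) = \left(- \frac{45}{229} - -414\right) \left(303 \cdot 5 - 1123\right) = \left(- \frac{45}{229} + \left(-1103 + 1517\right)\right) \left(1515 - 1123\right) = \left(- \frac{45}{229} + 414\right) 392 = \frac{94761}{229} \cdot 392 = \frac{37146312}{229}$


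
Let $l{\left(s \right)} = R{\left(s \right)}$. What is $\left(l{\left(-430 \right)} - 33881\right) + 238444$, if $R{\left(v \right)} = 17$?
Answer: $204580$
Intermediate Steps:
$l{\left(s \right)} = 17$
$\left(l{\left(-430 \right)} - 33881\right) + 238444 = \left(17 - 33881\right) + 238444 = -33864 + 238444 = 204580$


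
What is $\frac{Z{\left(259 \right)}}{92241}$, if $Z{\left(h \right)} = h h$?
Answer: $\frac{1813}{2493} \approx 0.72724$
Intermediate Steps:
$Z{\left(h \right)} = h^{2}$
$\frac{Z{\left(259 \right)}}{92241} = \frac{259^{2}}{92241} = 67081 \cdot \frac{1}{92241} = \frac{1813}{2493}$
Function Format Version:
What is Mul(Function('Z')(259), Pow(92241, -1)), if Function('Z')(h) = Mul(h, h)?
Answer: Rational(1813, 2493) ≈ 0.72724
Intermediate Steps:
Function('Z')(h) = Pow(h, 2)
Mul(Function('Z')(259), Pow(92241, -1)) = Mul(Pow(259, 2), Pow(92241, -1)) = Mul(67081, Rational(1, 92241)) = Rational(1813, 2493)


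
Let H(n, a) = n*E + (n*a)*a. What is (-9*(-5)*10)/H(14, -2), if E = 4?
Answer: 225/56 ≈ 4.0179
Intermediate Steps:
H(n, a) = 4*n + n*a**2 (H(n, a) = n*4 + (n*a)*a = 4*n + (a*n)*a = 4*n + n*a**2)
(-9*(-5)*10)/H(14, -2) = (-9*(-5)*10)/((14*(4 + (-2)**2))) = (45*10)/((14*(4 + 4))) = 450/((14*8)) = 450/112 = 450*(1/112) = 225/56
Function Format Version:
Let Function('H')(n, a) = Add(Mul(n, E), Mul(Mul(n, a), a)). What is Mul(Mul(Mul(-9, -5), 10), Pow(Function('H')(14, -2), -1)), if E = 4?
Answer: Rational(225, 56) ≈ 4.0179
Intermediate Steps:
Function('H')(n, a) = Add(Mul(4, n), Mul(n, Pow(a, 2))) (Function('H')(n, a) = Add(Mul(n, 4), Mul(Mul(n, a), a)) = Add(Mul(4, n), Mul(Mul(a, n), a)) = Add(Mul(4, n), Mul(n, Pow(a, 2))))
Mul(Mul(Mul(-9, -5), 10), Pow(Function('H')(14, -2), -1)) = Mul(Mul(Mul(-9, -5), 10), Pow(Mul(14, Add(4, Pow(-2, 2))), -1)) = Mul(Mul(45, 10), Pow(Mul(14, Add(4, 4)), -1)) = Mul(450, Pow(Mul(14, 8), -1)) = Mul(450, Pow(112, -1)) = Mul(450, Rational(1, 112)) = Rational(225, 56)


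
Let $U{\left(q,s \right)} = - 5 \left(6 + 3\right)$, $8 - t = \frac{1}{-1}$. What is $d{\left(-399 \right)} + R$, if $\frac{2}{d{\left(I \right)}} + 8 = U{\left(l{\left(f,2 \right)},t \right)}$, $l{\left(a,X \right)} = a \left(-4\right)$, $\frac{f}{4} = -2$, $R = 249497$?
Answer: $\frac{13223339}{53} \approx 2.495 \cdot 10^{5}$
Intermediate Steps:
$f = -8$ ($f = 4 \left(-2\right) = -8$)
$l{\left(a,X \right)} = - 4 a$
$t = 9$ ($t = 8 - \frac{1}{-1} = 8 - -1 = 8 + 1 = 9$)
$U{\left(q,s \right)} = -45$ ($U{\left(q,s \right)} = \left(-5\right) 9 = -45$)
$d{\left(I \right)} = - \frac{2}{53}$ ($d{\left(I \right)} = \frac{2}{-8 - 45} = \frac{2}{-53} = 2 \left(- \frac{1}{53}\right) = - \frac{2}{53}$)
$d{\left(-399 \right)} + R = - \frac{2}{53} + 249497 = \frac{13223339}{53}$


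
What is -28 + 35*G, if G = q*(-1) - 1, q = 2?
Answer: -133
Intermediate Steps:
G = -3 (G = 2*(-1) - 1 = -2 - 1 = -3)
-28 + 35*G = -28 + 35*(-3) = -28 - 105 = -133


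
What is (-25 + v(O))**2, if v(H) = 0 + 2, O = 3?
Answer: 529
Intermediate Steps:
v(H) = 2
(-25 + v(O))**2 = (-25 + 2)**2 = (-23)**2 = 529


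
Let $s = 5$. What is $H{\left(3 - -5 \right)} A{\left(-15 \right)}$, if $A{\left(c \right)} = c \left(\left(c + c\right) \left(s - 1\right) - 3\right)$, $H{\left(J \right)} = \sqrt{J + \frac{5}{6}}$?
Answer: $\frac{615 \sqrt{318}}{2} \approx 5483.5$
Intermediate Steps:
$H{\left(J \right)} = \sqrt{\frac{5}{6} + J}$ ($H{\left(J \right)} = \sqrt{J + 5 \cdot \frac{1}{6}} = \sqrt{J + \frac{5}{6}} = \sqrt{\frac{5}{6} + J}$)
$A{\left(c \right)} = c \left(-3 + 8 c\right)$ ($A{\left(c \right)} = c \left(\left(c + c\right) \left(5 - 1\right) - 3\right) = c \left(2 c 4 - 3\right) = c \left(8 c - 3\right) = c \left(-3 + 8 c\right)$)
$H{\left(3 - -5 \right)} A{\left(-15 \right)} = \frac{\sqrt{30 + 36 \left(3 - -5\right)}}{6} \left(- 15 \left(-3 + 8 \left(-15\right)\right)\right) = \frac{\sqrt{30 + 36 \left(3 + 5\right)}}{6} \left(- 15 \left(-3 - 120\right)\right) = \frac{\sqrt{30 + 36 \cdot 8}}{6} \left(\left(-15\right) \left(-123\right)\right) = \frac{\sqrt{30 + 288}}{6} \cdot 1845 = \frac{\sqrt{318}}{6} \cdot 1845 = \frac{615 \sqrt{318}}{2}$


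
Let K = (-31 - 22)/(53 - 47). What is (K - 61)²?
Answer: 175561/36 ≈ 4876.7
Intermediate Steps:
K = -53/6 ≈ -8.8333
(K - 61)² = (-53/6 - 61)² = (-419/6)² = 175561/36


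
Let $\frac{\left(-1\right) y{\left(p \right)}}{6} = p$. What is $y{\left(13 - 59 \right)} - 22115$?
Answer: $-21839$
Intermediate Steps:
$y{\left(p \right)} = - 6 p$
$y{\left(13 - 59 \right)} - 22115 = - 6 \left(13 - 59\right) - 22115 = \left(-6\right) \left(-46\right) - 22115 = 276 - 22115 = -21839$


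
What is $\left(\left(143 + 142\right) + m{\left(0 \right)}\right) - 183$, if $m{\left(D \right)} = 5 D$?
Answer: $102$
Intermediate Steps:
$\left(\left(143 + 142\right) + m{\left(0 \right)}\right) - 183 = \left(\left(143 + 142\right) + 5 \cdot 0\right) - 183 = \left(285 + 0\right) - 183 = 285 - 183 = 102$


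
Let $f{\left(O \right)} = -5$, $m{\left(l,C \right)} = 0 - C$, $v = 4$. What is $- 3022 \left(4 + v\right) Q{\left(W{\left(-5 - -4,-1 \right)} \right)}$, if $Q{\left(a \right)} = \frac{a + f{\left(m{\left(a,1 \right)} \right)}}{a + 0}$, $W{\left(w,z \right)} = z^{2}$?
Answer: $96704$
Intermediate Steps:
$m{\left(l,C \right)} = - C$
$Q{\left(a \right)} = \frac{-5 + a}{a}$ ($Q{\left(a \right)} = \frac{a - 5}{a + 0} = \frac{-5 + a}{a}$)
$- 3022 \left(4 + v\right) Q{\left(W{\left(-5 - -4,-1 \right)} \right)} = - 3022 \left(4 + 4\right) \frac{-5 + \left(-1\right)^{2}}{\left(-1\right)^{2}} = - 3022 \cdot 8 \frac{-5 + 1}{1} = - 3022 \cdot 8 \cdot 1 \left(-4\right) = - 3022 \cdot 8 \left(-4\right) = \left(-3022\right) \left(-32\right) = 96704$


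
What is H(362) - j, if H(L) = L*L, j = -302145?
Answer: 433189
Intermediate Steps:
H(L) = L²
H(362) - j = 362² - 1*(-302145) = 131044 + 302145 = 433189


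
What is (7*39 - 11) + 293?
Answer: 555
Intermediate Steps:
(7*39 - 11) + 293 = (273 - 11) + 293 = 262 + 293 = 555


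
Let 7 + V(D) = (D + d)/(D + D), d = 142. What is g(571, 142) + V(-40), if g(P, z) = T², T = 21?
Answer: 17309/40 ≈ 432.73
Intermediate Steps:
V(D) = -7 + (142 + D)/(2*D) (V(D) = -7 + (D + 142)/(D + D) = -7 + (142 + D)/((2*D)) = -7 + (142 + D)*(1/(2*D)) = -7 + (142 + D)/(2*D))
g(P, z) = 441 (g(P, z) = 21² = 441)
g(571, 142) + V(-40) = 441 + (-13/2 + 71/(-40)) = 441 + (-13/2 + 71*(-1/40)) = 441 + (-13/2 - 71/40) = 441 - 331/40 = 17309/40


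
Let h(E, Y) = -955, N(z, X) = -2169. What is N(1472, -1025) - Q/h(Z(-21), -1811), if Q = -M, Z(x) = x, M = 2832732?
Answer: -4904127/955 ≈ -5135.2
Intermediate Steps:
Q = -2832732 (Q = -1*2832732 = -2832732)
N(1472, -1025) - Q/h(Z(-21), -1811) = -2169 - (-2832732)/(-955) = -2169 - (-2832732)*(-1)/955 = -2169 - 1*2832732/955 = -2169 - 2832732/955 = -4904127/955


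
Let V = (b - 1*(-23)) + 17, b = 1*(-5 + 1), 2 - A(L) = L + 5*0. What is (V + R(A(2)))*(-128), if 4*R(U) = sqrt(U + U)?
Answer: -4608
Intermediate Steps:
A(L) = 2 - L (A(L) = 2 - (L + 5*0) = 2 - (L + 0) = 2 - L)
b = -4 (b = 1*(-4) = -4)
R(U) = sqrt(2)*sqrt(U)/4 (R(U) = sqrt(U + U)/4 = sqrt(2*U)/4 = (sqrt(2)*sqrt(U))/4 = sqrt(2)*sqrt(U)/4)
V = 36 (V = (-4 - 1*(-23)) + 17 = (-4 + 23) + 17 = 19 + 17 = 36)
(V + R(A(2)))*(-128) = (36 + sqrt(2)*sqrt(2 - 1*2)/4)*(-128) = (36 + sqrt(2)*sqrt(2 - 2)/4)*(-128) = (36 + sqrt(2)*sqrt(0)/4)*(-128) = (36 + (1/4)*sqrt(2)*0)*(-128) = (36 + 0)*(-128) = 36*(-128) = -4608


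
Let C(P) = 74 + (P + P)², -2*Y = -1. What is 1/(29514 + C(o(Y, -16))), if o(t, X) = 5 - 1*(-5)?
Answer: 1/29988 ≈ 3.3347e-5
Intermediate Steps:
Y = ½ (Y = -½*(-1) = ½ ≈ 0.50000)
o(t, X) = 10 (o(t, X) = 5 + 5 = 10)
C(P) = 74 + 4*P² (C(P) = 74 + (2*P)² = 74 + 4*P²)
1/(29514 + C(o(Y, -16))) = 1/(29514 + (74 + 4*10²)) = 1/(29514 + (74 + 4*100)) = 1/(29514 + (74 + 400)) = 1/(29514 + 474) = 1/29988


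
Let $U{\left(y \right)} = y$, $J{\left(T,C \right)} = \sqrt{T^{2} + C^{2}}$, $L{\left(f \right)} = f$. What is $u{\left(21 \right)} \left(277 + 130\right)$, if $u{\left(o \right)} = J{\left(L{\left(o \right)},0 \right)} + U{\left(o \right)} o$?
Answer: $188034$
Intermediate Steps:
$J{\left(T,C \right)} = \sqrt{C^{2} + T^{2}}$
$u{\left(o \right)} = o^{2} + \sqrt{o^{2}}$ ($u{\left(o \right)} = \sqrt{0^{2} + o^{2}} + o o = \sqrt{0 + o^{2}} + o^{2} = \sqrt{o^{2}} + o^{2} = o^{2} + \sqrt{o^{2}}$)
$u{\left(21 \right)} \left(277 + 130\right) = \left(21^{2} + \sqrt{21^{2}}\right) \left(277 + 130\right) = \left(441 + \sqrt{441}\right) 407 = \left(441 + 21\right) 407 = 462 \cdot 407 = 188034$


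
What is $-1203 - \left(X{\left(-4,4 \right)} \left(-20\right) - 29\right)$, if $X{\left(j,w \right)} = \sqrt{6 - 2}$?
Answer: $-1134$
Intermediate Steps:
$X{\left(j,w \right)} = 2$ ($X{\left(j,w \right)} = \sqrt{4} = 2$)
$-1203 - \left(X{\left(-4,4 \right)} \left(-20\right) - 29\right) = -1203 - \left(2 \left(-20\right) - 29\right) = -1203 - \left(-40 - 29\right) = -1203 - -69 = -1203 + 69 = -1134$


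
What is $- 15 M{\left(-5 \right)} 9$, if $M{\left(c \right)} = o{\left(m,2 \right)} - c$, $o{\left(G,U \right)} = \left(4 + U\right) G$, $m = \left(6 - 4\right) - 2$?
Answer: $-675$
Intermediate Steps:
$m = 0$ ($m = 2 - 2 = 0$)
$o{\left(G,U \right)} = G \left(4 + U\right)$
$M{\left(c \right)} = - c$ ($M{\left(c \right)} = 0 \left(4 + 2\right) - c = 0 \cdot 6 - c = 0 - c = - c$)
$- 15 M{\left(-5 \right)} 9 = - 15 \left(\left(-1\right) \left(-5\right)\right) 9 = \left(-15\right) 5 \cdot 9 = \left(-75\right) 9 = -675$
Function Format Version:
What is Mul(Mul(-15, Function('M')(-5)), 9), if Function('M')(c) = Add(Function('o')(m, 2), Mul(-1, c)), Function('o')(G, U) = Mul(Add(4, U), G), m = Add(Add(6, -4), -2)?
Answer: -675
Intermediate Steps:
m = 0 (m = Add(2, -2) = 0)
Function('o')(G, U) = Mul(G, Add(4, U))
Function('M')(c) = Mul(-1, c) (Function('M')(c) = Add(Mul(0, Add(4, 2)), Mul(-1, c)) = Add(Mul(0, 6), Mul(-1, c)) = Add(0, Mul(-1, c)) = Mul(-1, c))
Mul(Mul(-15, Function('M')(-5)), 9) = Mul(Mul(-15, Mul(-1, -5)), 9) = Mul(Mul(-15, 5), 9) = Mul(-75, 9) = -675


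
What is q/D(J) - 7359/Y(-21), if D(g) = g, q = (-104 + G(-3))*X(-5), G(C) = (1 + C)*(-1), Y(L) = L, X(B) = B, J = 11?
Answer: 30553/77 ≈ 396.79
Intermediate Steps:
G(C) = -1 - C
q = 510 (q = (-104 + (-1 - 1*(-3)))*(-5) = (-104 + (-1 + 3))*(-5) = (-104 + 2)*(-5) = -102*(-5) = 510)
q/D(J) - 7359/Y(-21) = 510/11 - 7359/(-21) = 510*(1/11) - 7359*(-1/21) = 510/11 + 2453/7 = 30553/77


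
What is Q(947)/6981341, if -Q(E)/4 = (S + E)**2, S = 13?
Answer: -3686400/6981341 ≈ -0.52804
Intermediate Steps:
Q(E) = -4*(13 + E)**2
Q(947)/6981341 = -4*(13 + 947)**2/6981341 = -4*960**2*(1/6981341) = -4*921600*(1/6981341) = -3686400*1/6981341 = -3686400/6981341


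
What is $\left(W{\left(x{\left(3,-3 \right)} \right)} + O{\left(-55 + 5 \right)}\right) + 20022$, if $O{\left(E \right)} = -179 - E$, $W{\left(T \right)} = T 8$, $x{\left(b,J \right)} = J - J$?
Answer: $19893$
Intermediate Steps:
$x{\left(b,J \right)} = 0$
$W{\left(T \right)} = 8 T$
$\left(W{\left(x{\left(3,-3 \right)} \right)} + O{\left(-55 + 5 \right)}\right) + 20022 = \left(8 \cdot 0 - 129\right) + 20022 = \left(0 - 129\right) + 20022 = -129 + 20022 = 19893$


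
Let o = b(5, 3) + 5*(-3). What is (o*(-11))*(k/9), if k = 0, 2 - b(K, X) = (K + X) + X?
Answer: 0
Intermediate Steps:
b(K, X) = 2 - K - 2*X (b(K, X) = 2 - ((K + X) + X) = 2 - (K + 2*X) = 2 + (-K - 2*X) = 2 - K - 2*X)
o = -24 (o = (2 - 1*5 - 2*3) + 5*(-3) = (2 - 5 - 6) - 15 = -9 - 15 = -24)
(o*(-11))*(k/9) = (-24*(-11))*(0/9) = 264*(0*(⅑)) = 264*0 = 0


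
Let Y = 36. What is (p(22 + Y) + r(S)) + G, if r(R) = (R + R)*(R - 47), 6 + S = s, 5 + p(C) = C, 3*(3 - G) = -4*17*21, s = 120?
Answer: 15808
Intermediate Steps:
G = 479 (G = 3 - (-4*17)*21/3 = 3 - (-68)*21/3 = 3 - ⅓*(-1428) = 3 + 476 = 479)
p(C) = -5 + C
S = 114 (S = -6 + 120 = 114)
r(R) = 2*R*(-47 + R) (r(R) = (2*R)*(-47 + R) = 2*R*(-47 + R))
(p(22 + Y) + r(S)) + G = ((-5 + (22 + 36)) + 2*114*(-47 + 114)) + 479 = ((-5 + 58) + 2*114*67) + 479 = (53 + 15276) + 479 = 15329 + 479 = 15808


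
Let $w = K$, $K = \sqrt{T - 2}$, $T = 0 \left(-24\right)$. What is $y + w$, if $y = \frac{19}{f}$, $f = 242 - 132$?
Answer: $\frac{19}{110} + i \sqrt{2} \approx 0.17273 + 1.4142 i$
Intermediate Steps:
$f = 110$
$T = 0$
$y = \frac{19}{110} \approx 0.17273$
$K = i \sqrt{2}$ ($K = \sqrt{0 - 2} = \sqrt{-2} = i \sqrt{2} \approx 1.4142 i$)
$w = i \sqrt{2} \approx 1.4142 i$
$y + w = \frac{19}{110} + i \sqrt{2}$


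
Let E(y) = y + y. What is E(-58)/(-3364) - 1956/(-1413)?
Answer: 19379/13659 ≈ 1.4188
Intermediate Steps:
E(y) = 2*y
E(-58)/(-3364) - 1956/(-1413) = (2*(-58))/(-3364) - 1956/(-1413) = -116*(-1/3364) - 1956*(-1/1413) = 1/29 + 652/471 = 19379/13659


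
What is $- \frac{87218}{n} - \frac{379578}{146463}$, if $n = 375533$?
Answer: $- \frac{51772758336}{18333896593} \approx -2.8239$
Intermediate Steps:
$- \frac{87218}{n} - \frac{379578}{146463} = - \frac{87218}{375533} - \frac{379578}{146463} = \left(-87218\right) \frac{1}{375533} - \frac{126526}{48821} = - \frac{87218}{375533} - \frac{126526}{48821} = - \frac{51772758336}{18333896593}$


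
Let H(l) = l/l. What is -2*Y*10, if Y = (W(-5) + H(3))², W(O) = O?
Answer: -320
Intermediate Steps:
H(l) = 1
Y = 16 (Y = (-5 + 1)² = (-4)² = 16)
-2*Y*10 = -2*16*10 = -32*10 = -320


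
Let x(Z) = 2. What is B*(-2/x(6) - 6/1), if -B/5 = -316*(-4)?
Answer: 44240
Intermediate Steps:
B = -6320 (B = -(-1580)*(-4) = -5*1264 = -6320)
B*(-2/x(6) - 6/1) = -6320*(-2/2 - 6/1) = -6320*(-2*½ - 6*1) = -6320*(-1 - 6) = -6320*(-7) = 44240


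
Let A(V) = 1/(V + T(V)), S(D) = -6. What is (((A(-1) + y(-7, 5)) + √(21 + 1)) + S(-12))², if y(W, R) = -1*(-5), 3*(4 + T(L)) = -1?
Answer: 5993/256 - 19*√22/8 ≈ 12.270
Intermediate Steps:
T(L) = -13/3 (T(L) = -4 + (⅓)*(-1) = -4 - ⅓ = -13/3)
y(W, R) = 5
A(V) = 1/(-13/3 + V) (A(V) = 1/(V - 13/3) = 1/(-13/3 + V))
(((A(-1) + y(-7, 5)) + √(21 + 1)) + S(-12))² = (((3/(-13 + 3*(-1)) + 5) + √(21 + 1)) - 6)² = (((3/(-13 - 3) + 5) + √22) - 6)² = (((3/(-16) + 5) + √22) - 6)² = (((3*(-1/16) + 5) + √22) - 6)² = (((-3/16 + 5) + √22) - 6)² = ((77/16 + √22) - 6)² = (-19/16 + √22)²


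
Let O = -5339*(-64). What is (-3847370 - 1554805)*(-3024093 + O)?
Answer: 14490778013475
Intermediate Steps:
O = 341696
(-3847370 - 1554805)*(-3024093 + O) = (-3847370 - 1554805)*(-3024093 + 341696) = -5402175*(-2682397) = 14490778013475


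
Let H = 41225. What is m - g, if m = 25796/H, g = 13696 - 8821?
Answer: -200946079/41225 ≈ -4874.4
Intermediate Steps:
g = 4875
m = 25796/41225 ≈ 0.62574
m - g = 25796/41225 - 1*4875 = 25796/41225 - 4875 = -200946079/41225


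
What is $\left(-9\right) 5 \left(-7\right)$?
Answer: $315$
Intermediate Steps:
$\left(-9\right) 5 \left(-7\right) = \left(-45\right) \left(-7\right) = 315$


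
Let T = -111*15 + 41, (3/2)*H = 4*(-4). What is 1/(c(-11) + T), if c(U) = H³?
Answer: -27/76616 ≈ -0.00035241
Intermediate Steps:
H = -32/3 (H = 2*(4*(-4))/3 = (⅔)*(-16) = -32/3 ≈ -10.667)
T = -1624 (T = -1665 + 41 = -1624)
c(U) = -32768/27 (c(U) = (-32/3)³ = -32768/27)
1/(c(-11) + T) = 1/(-32768/27 - 1624) = 1/(-76616/27) = -27/76616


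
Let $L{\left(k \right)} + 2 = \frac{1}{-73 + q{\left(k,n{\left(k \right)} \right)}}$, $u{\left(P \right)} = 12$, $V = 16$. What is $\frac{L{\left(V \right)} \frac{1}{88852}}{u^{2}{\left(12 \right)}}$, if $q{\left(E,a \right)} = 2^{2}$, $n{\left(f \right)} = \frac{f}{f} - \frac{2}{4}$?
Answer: $- \frac{139}{882833472} \approx -1.5745 \cdot 10^{-7}$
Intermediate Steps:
$n{\left(f \right)} = \frac{1}{2}$ ($n{\left(f \right)} = 1 - \frac{1}{2} = \frac{1}{2}$)
$q{\left(E,a \right)} = 4$
$L{\left(k \right)} = - \frac{139}{69}$ ($L{\left(k \right)} = -2 + \frac{1}{-73 + 4} = -2 + \frac{1}{-69} = -2 - \frac{1}{69} = - \frac{139}{69}$)
$\frac{L{\left(V \right)} \frac{1}{88852}}{u^{2}{\left(12 \right)}} = \frac{\left(- \frac{139}{69}\right) \frac{1}{88852}}{12^{2}} = \frac{\left(- \frac{139}{69}\right) \frac{1}{88852}}{144} = \left(- \frac{139}{6130788}\right) \frac{1}{144} = - \frac{139}{882833472}$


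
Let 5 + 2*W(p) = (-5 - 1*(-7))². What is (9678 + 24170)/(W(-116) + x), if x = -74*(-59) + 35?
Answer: 67696/8801 ≈ 7.6919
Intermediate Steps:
W(p) = -½ (W(p) = -5/2 + (-5 - 1*(-7))²/2 = -5/2 + (-5 + 7)²/2 = -5/2 + (½)*2² = -5/2 + (½)*4 = -5/2 + 2 = -½)
x = 4401 (x = 4366 + 35 = 4401)
(9678 + 24170)/(W(-116) + x) = (9678 + 24170)/(-½ + 4401) = 33848/(8801/2) = 33848*(2/8801) = 67696/8801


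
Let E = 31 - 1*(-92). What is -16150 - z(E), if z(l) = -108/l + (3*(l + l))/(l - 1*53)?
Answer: -23189119/1435 ≈ -16160.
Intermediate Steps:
E = 123 (E = 31 + 92 = 123)
z(l) = -108/l + 6*l/(-53 + l) (z(l) = -108/l + (3*(2*l))/(l - 53) = -108/l + (6*l)/(-53 + l) = -108/l + 6*l/(-53 + l))
-16150 - z(E) = -16150 - 6*(954 + 123² - 18*123)/(123*(-53 + 123)) = -16150 - 6*(954 + 15129 - 2214)/(123*70) = -16150 - 6*13869/(123*70) = -16150 - 1*13869/1435 = -16150 - 13869/1435 = -23189119/1435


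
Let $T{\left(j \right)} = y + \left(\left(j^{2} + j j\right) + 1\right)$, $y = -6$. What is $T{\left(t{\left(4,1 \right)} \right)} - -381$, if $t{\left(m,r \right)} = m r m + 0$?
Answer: $888$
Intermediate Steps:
$t{\left(m,r \right)} = r m^{2}$ ($t{\left(m,r \right)} = r m^{2} + 0 = r m^{2}$)
$T{\left(j \right)} = -5 + 2 j^{2}$ ($T{\left(j \right)} = -6 + \left(\left(j^{2} + j j\right) + 1\right) = -6 + \left(\left(j^{2} + j^{2}\right) + 1\right) = -6 + \left(2 j^{2} + 1\right) = -6 + \left(1 + 2 j^{2}\right) = -5 + 2 j^{2}$)
$T{\left(t{\left(4,1 \right)} \right)} - -381 = \left(-5 + 2 \left(1 \cdot 4^{2}\right)^{2}\right) - -381 = \left(-5 + 2 \left(1 \cdot 16\right)^{2}\right) + 381 = \left(-5 + 2 \cdot 16^{2}\right) + 381 = \left(-5 + 2 \cdot 256\right) + 381 = \left(-5 + 512\right) + 381 = 507 + 381 = 888$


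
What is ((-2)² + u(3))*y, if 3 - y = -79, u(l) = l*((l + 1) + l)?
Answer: 2050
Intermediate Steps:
u(l) = l*(1 + 2*l) (u(l) = l*((1 + l) + l) = l*(1 + 2*l))
y = 82 (y = 3 - 1*(-79) = 3 + 79 = 82)
((-2)² + u(3))*y = ((-2)² + 3*(1 + 2*3))*82 = (4 + 3*(1 + 6))*82 = (4 + 3*7)*82 = (4 + 21)*82 = 25*82 = 2050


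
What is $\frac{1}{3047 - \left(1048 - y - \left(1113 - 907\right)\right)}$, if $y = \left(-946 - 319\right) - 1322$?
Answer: $- \frac{1}{382} \approx -0.0026178$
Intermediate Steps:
$y = -2587$ ($y = -1265 - 1322 = -2587$)
$\frac{1}{3047 - \left(1048 - y - \left(1113 - 907\right)\right)} = \frac{1}{3047 - \left(3635 - \left(1113 - 907\right)\right)} = \frac{1}{3047 - \left(3635 - 206\right)} = \frac{1}{3047 - 3429} = \frac{1}{-382} = - \frac{1}{382}$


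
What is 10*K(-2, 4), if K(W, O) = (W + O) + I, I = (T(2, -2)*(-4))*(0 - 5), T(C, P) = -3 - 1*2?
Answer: -980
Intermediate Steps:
T(C, P) = -5 (T(C, P) = -3 - 2 = -5)
I = -100 (I = (-5*(-4))*(0 - 5) = 20*(-5) = -100)
K(W, O) = -100 + O + W (K(W, O) = (W + O) - 100 = (O + W) - 100 = -100 + O + W)
10*K(-2, 4) = 10*(-100 + 4 - 2) = 10*(-98) = -980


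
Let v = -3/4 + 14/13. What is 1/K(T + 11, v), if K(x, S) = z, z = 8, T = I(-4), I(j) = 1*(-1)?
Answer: ⅛ ≈ 0.12500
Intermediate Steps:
I(j) = -1
T = -1
v = 17/52 (v = -3*¼ + 14*(1/13) = -¾ + 14/13 = 17/52 ≈ 0.32692)
K(x, S) = 8
1/K(T + 11, v) = 1/8 = ⅛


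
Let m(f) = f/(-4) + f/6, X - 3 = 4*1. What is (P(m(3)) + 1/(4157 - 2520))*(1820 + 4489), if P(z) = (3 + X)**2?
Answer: 1032789609/1637 ≈ 6.3090e+5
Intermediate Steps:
X = 7 (X = 3 + 4*1 = 3 + 4 = 7)
m(f) = -f/12 (m(f) = f*(-1/4) + f*(1/6) = -f/4 + f/6 = -f/12)
P(z) = 100 (P(z) = (3 + 7)**2 = 10**2 = 100)
(P(m(3)) + 1/(4157 - 2520))*(1820 + 4489) = (100 + 1/(4157 - 2520))*(1820 + 4489) = (100 + 1/1637)*6309 = (163701/1637)*6309 = 1032789609/1637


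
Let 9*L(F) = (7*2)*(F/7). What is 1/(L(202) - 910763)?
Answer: -9/8196463 ≈ -1.0980e-6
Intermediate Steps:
L(F) = 2*F/9 (L(F) = ((7*2)*(F/7))/9 = (14*(F*(⅐)))/9 = (14*(F/7))/9 = (2*F)/9 = 2*F/9)
1/(L(202) - 910763) = 1/((2/9)*202 - 910763) = 1/(404/9 - 910763) = 1/(-8196463/9) = -9/8196463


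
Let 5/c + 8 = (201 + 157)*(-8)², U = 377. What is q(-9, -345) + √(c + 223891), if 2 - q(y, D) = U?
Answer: -375 + √29362924959494/11452 ≈ 98.171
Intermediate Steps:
q(y, D) = -375 (q(y, D) = 2 - 1*377 = 2 - 377 = -375)
c = 5/22904 (c = 5/(-8 + (201 + 157)*(-8)²) = 5/(-8 + 358*64) = 5/(-8 + 22912) = 5/22904 ≈ 0.00021830)
q(-9, -345) + √(c + 223891) = -375 + √(5/22904 + 223891) = -375 + √(5127999469/22904) = -375 + √29362924959494/11452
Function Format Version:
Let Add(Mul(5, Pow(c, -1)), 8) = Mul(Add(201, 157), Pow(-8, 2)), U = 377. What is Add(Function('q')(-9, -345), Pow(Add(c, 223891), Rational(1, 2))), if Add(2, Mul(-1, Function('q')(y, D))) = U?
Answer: Add(-375, Mul(Rational(1, 11452), Pow(29362924959494, Rational(1, 2)))) ≈ 98.171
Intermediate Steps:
Function('q')(y, D) = -375 (Function('q')(y, D) = Add(2, Mul(-1, 377)) = Add(2, -377) = -375)
c = Rational(5, 22904) (c = Mul(5, Pow(Add(-8, Mul(Add(201, 157), Pow(-8, 2))), -1)) = Mul(5, Pow(Add(-8, Mul(358, 64)), -1)) = Mul(5, Pow(Add(-8, 22912), -1)) = Mul(5, Pow(22904, -1)) = Mul(5, Rational(1, 22904)) = Rational(5, 22904) ≈ 0.00021830)
Add(Function('q')(-9, -345), Pow(Add(c, 223891), Rational(1, 2))) = Add(-375, Pow(Add(Rational(5, 22904), 223891), Rational(1, 2))) = Add(-375, Pow(Rational(5127999469, 22904), Rational(1, 2))) = Add(-375, Mul(Rational(1, 11452), Pow(29362924959494, Rational(1, 2))))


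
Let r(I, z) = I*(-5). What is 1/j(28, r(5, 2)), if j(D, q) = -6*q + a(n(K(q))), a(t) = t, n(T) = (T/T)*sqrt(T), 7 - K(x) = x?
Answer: 75/11234 - sqrt(2)/5617 ≈ 0.0064244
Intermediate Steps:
K(x) = 7 - x
r(I, z) = -5*I
n(T) = sqrt(T) (n(T) = 1*sqrt(T) = sqrt(T))
j(D, q) = sqrt(7 - q) - 6*q (j(D, q) = -6*q + sqrt(7 - q) = sqrt(7 - q) - 6*q)
1/j(28, r(5, 2)) = 1/(sqrt(7 - (-5)*5) - (-30)*5) = 1/(sqrt(7 - 1*(-25)) - 6*(-25)) = 1/(sqrt(7 + 25) + 150) = 1/(sqrt(32) + 150) = 1/(4*sqrt(2) + 150) = 1/(150 + 4*sqrt(2))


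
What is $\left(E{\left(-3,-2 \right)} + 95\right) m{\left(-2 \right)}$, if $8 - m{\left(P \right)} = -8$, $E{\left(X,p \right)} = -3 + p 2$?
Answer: $1408$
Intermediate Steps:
$E{\left(X,p \right)} = -3 + 2 p$
$m{\left(P \right)} = 16$ ($m{\left(P \right)} = 8 - -8 = 8 + 8 = 16$)
$\left(E{\left(-3,-2 \right)} + 95\right) m{\left(-2 \right)} = \left(\left(-3 + 2 \left(-2\right)\right) + 95\right) 16 = \left(\left(-3 - 4\right) + 95\right) 16 = \left(-7 + 95\right) 16 = 88 \cdot 16 = 1408$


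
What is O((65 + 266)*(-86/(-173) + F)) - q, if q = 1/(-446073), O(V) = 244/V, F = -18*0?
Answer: 9414830971/6348957009 ≈ 1.4829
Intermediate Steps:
F = 0
q = -1/446073 ≈ -2.2418e-6
O((65 + 266)*(-86/(-173) + F)) - q = 244/(((65 + 266)*(-86/(-173) + 0))) - 1*(-1/446073) = 244/((331*(-86*(-1/173) + 0))) + 1/446073 = 244/((331*(86/173 + 0))) + 1/446073 = 244/((331*(86/173))) + 1/446073 = 244/(28466/173) + 1/446073 = 244*(173/28466) + 1/446073 = 21106/14233 + 1/446073 = 9414830971/6348957009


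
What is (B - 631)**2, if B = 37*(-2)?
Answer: 497025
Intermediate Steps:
B = -74
(B - 631)**2 = (-74 - 631)**2 = (-705)**2 = 497025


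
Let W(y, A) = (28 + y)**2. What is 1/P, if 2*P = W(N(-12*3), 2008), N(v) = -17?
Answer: 2/121 ≈ 0.016529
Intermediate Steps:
P = 121/2 (P = (28 - 17)**2/2 = (1/2)*11**2 = (1/2)*121 = 121/2 ≈ 60.500)
1/P = 1/(121/2) = 2/121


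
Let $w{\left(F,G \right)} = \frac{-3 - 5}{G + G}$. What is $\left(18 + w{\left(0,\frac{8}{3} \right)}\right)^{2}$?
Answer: $\frac{1089}{4} \approx 272.25$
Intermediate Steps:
$w{\left(F,G \right)} = - \frac{4}{G}$ ($w{\left(F,G \right)} = - \frac{8}{2 G} = - 8 \frac{1}{2 G} = - \frac{4}{G}$)
$\left(18 + w{\left(0,\frac{8}{3} \right)}\right)^{2} = \left(18 - \frac{4}{8 \cdot \frac{1}{3}}\right)^{2} = \left(18 - \frac{4}{\frac{8}{3}}\right)^{2} = \left(18 - \frac{3}{2}\right)^{2} = \left(\frac{33}{2}\right)^{2} = \frac{1089}{4}$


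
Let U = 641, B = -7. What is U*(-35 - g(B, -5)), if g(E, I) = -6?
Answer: -18589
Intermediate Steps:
U*(-35 - g(B, -5)) = 641*(-35 - 1*(-6)) = 641*(-35 + 6) = 641*(-29) = -18589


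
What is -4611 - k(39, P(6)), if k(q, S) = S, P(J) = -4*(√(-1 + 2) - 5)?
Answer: -4627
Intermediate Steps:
P(J) = 16 (P(J) = -4*(√1 - 5) = -4*(1 - 5) = -4*(-4) = 16)
-4611 - k(39, P(6)) = -4611 - 1*16 = -4611 - 16 = -4627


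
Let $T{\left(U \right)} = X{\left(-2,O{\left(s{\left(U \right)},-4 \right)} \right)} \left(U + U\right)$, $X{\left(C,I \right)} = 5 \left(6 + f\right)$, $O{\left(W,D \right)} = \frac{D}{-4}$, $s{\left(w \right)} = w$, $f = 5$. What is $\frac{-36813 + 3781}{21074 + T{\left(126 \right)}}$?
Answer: $- \frac{16516}{17467} \approx -0.94555$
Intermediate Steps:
$O{\left(W,D \right)} = - \frac{D}{4}$ ($O{\left(W,D \right)} = D \left(- \frac{1}{4}\right) = - \frac{D}{4}$)
$X{\left(C,I \right)} = 55$ ($X{\left(C,I \right)} = 5 \left(6 + 5\right) = 5 \cdot 11 = 55$)
$T{\left(U \right)} = 110 U$ ($T{\left(U \right)} = 55 \left(U + U\right) = 55 \cdot 2 U = 110 U$)
$\frac{-36813 + 3781}{21074 + T{\left(126 \right)}} = \frac{-36813 + 3781}{21074 + 110 \cdot 126} = - \frac{33032}{21074 + 13860} = - \frac{33032}{34934} = \left(-33032\right) \frac{1}{34934} = - \frac{16516}{17467}$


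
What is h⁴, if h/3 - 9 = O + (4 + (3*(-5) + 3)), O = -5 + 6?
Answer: 1296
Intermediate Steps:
O = 1
h = 6 (h = 27 + 3*(1 + (4 + (3*(-5) + 3))) = 27 + 3*(1 + (4 + (-15 + 3))) = 27 + 3*(1 + (4 - 12)) = 27 + 3*(1 - 8) = 27 + 3*(-7) = 27 - 21 = 6)
h⁴ = 6⁴ = 1296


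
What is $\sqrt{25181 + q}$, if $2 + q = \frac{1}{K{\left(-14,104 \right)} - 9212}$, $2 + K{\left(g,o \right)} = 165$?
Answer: $\frac{\sqrt{2061767323730}}{9049} \approx 158.68$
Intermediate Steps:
$K{\left(g,o \right)} = 163$ ($K{\left(g,o \right)} = -2 + 165 = 163$)
$q = - \frac{18099}{9049}$ ($q = -2 + \frac{1}{163 - 9212} = -2 + \frac{1}{-9049} = -2 - \frac{1}{9049} = - \frac{18099}{9049} \approx -2.0001$)
$\sqrt{25181 + q} = \sqrt{25181 - \frac{18099}{9049}} = \sqrt{\frac{227844770}{9049}} = \frac{\sqrt{2061767323730}}{9049}$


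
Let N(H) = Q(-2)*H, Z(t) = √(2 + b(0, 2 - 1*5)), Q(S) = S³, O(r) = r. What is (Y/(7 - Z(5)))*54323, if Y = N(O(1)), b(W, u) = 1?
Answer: -1521044/23 - 217292*√3/23 ≈ -82496.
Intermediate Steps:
Z(t) = √3 (Z(t) = √(2 + 1) = √3)
N(H) = -8*H (N(H) = (-2)³*H = -8*H)
Y = -8 (Y = -8*1 = -8)
(Y/(7 - Z(5)))*54323 = -8/(7 - √3)*54323 = -434584/(7 - √3)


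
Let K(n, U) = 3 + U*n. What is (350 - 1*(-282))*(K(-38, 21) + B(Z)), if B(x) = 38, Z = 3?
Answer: -478424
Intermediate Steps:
(350 - 1*(-282))*(K(-38, 21) + B(Z)) = (350 - 1*(-282))*((3 + 21*(-38)) + 38) = (350 + 282)*((3 - 798) + 38) = 632*(-795 + 38) = 632*(-757) = -478424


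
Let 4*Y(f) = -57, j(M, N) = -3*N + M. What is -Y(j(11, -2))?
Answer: 57/4 ≈ 14.250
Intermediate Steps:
j(M, N) = M - 3*N
Y(f) = -57/4 (Y(f) = (1/4)*(-57) = -57/4)
-Y(j(11, -2)) = -1*(-57/4) = 57/4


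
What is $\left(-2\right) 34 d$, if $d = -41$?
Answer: $2788$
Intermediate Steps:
$\left(-2\right) 34 d = \left(-2\right) 34 \left(-41\right) = \left(-68\right) \left(-41\right) = 2788$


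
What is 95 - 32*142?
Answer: -4449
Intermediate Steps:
95 - 32*142 = 95 - 4544 = -4449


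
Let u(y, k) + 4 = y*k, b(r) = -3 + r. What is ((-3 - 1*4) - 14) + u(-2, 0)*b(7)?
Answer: -37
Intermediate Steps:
u(y, k) = -4 + k*y (u(y, k) = -4 + y*k = -4 + k*y)
((-3 - 1*4) - 14) + u(-2, 0)*b(7) = ((-3 - 1*4) - 14) + (-4 + 0*(-2))*(-3 + 7) = ((-3 - 4) - 14) + (-4 + 0)*4 = (-7 - 14) - 4*4 = -21 - 16 = -37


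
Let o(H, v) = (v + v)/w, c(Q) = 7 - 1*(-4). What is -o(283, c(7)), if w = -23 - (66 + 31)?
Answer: 11/60 ≈ 0.18333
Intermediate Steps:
c(Q) = 11 (c(Q) = 7 + 4 = 11)
w = -120 (w = -23 - 1*97 = -23 - 97 = -120)
o(H, v) = -v/60 (o(H, v) = (v + v)/(-120) = (2*v)*(-1/120) = -v/60)
-o(283, c(7)) = -(-1)*11/60 = -1*(-11/60) = 11/60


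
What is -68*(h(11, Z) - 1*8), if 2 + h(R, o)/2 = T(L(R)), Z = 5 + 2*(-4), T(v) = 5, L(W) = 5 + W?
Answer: 136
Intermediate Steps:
Z = -3 (Z = 5 - 8 = -3)
h(R, o) = 6 (h(R, o) = -4 + 2*5 = -4 + 10 = 6)
-68*(h(11, Z) - 1*8) = -68*(6 - 1*8) = -68*(6 - 8) = -68*(-2) = 136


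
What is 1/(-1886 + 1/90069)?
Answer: -90069/169870133 ≈ -0.00053022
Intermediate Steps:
1/(-1886 + 1/90069) = 1/(-169870133/90069) = -90069/169870133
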